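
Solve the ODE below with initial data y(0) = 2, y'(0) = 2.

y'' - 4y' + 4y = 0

General solution: y = (C₁ + C₂x)e^(2x)
Repeated root r = 2
Applying ICs: C₁ = 2, C₂ = -2
Particular solution: y = (2 - 2x)e^(2x)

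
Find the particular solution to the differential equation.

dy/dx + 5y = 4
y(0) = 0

General solution: y = 4/5 + Ce^(-5x)
Applying y(0) = 0: C = 0 - 4/5 = -4/5
Particular solution: y = 4/5 - (4/5)e^(-5x)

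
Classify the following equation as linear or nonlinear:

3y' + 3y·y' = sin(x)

Nonlinear (product y·y')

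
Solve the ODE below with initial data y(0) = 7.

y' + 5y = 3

General solution: y = 3/5 + Ce^(-5x)
Applying y(0) = 7: C = 7 - 3/5 = 32/5
Particular solution: y = 3/5 + (32/5)e^(-5x)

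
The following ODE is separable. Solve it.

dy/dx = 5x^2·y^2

Separating variables and integrating:
-1/y = 5x^3/3 + C

General solution: y^-1 = (-5/3)x^3 + C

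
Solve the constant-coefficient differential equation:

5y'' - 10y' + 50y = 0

Characteristic equation: 5r² - 10r + 50 = 0
Divide by 5: r² - 2r + 10 = 0
Roots: r = 1 ± 3i (complex conjugates)
General solution: y = e^x(C₁cos(3x) + C₂sin(3x))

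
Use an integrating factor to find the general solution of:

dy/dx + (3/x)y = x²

Using integrating factor method:

General solution: y = (1/6)x^3 + Cx^(-3)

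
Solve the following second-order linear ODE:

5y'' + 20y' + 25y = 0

Characteristic equation: 5r² + 20r + 25 = 0
Divide by 5: r² + 4r + 5 = 0
Roots: r = -2 ± i (complex conjugates)
General solution: y = e^(-2x)(C₁cos(x) + C₂sin(x))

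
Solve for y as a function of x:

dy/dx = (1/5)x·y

Separating variables and integrating:
ln|y| = x^2/10 + C

General solution: y = Ce^(x^2/10)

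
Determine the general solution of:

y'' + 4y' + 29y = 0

Characteristic equation: r² + 4r + 29 = 0
Roots: r = -2 ± 5i (complex conjugates)
General solution: y = e^(-2x)(C₁cos(5x) + C₂sin(5x))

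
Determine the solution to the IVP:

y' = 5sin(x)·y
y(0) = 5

General solution: y = Ce^(-5cos(x))
Applying IC y(0) = 5:
Particular solution: y = 5e^(5(1-cos(x)))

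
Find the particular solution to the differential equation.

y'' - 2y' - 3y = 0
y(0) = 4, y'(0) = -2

General solution: y = C₁e^(3x) + C₂e^(-x)
Applying ICs: C₁ = 1/2, C₂ = 7/2
Particular solution: y = (1/2)e^(3x) + (7/2)e^(-x)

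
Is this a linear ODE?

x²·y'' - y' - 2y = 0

Yes. Linear (y and its derivatives appear to the first power only, no products of y terms)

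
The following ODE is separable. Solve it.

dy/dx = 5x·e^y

Separating variables and integrating:
-e^(-y) = 5x²/2 + C

General solution: y = -ln(C - 5x²/2)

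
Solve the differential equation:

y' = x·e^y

Separating variables and integrating:
-e^(-y) = x²/2 + C

General solution: y = -ln(C - x²/2)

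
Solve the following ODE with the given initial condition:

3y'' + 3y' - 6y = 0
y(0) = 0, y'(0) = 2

General solution: y = C₁e^x + C₂e^(-2x)
Applying ICs: C₁ = 2/3, C₂ = -2/3
Particular solution: y = (2/3)e^x - (2/3)e^(-2x)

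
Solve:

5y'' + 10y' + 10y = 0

Characteristic equation: 5r² + 10r + 10 = 0
Divide by 5: r² + 2r + 2 = 0
Roots: r = -1 ± i (complex conjugates)
General solution: y = e^(-x)(C₁cos(x) + C₂sin(x))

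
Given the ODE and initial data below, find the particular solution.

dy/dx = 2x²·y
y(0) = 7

General solution: y = Ce^(2x³/3)
Applying IC y(0) = 7:
Particular solution: y = 7e^(2x³/3)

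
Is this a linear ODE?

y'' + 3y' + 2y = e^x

Yes. Linear (y and its derivatives appear to the first power only, no products of y terms)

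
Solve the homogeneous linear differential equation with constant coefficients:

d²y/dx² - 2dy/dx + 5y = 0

Characteristic equation: r² - 2r + 5 = 0
Roots: r = 1 ± 2i (complex conjugates)
General solution: y = e^x(C₁cos(2x) + C₂sin(2x))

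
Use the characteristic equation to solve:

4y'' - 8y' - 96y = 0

Characteristic equation: 4r² - 8r - 96 = 0
Divide by 4: r² - 2r - 24 = 0
Roots: r = 6, -4 (distinct real)
General solution: y = C₁e^(6x) + C₂e^(-4x)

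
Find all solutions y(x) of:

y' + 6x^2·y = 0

Using integrating factor method:

General solution: y = Ce^(-2x^3)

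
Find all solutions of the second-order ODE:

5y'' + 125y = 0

Characteristic equation: 5r² + 125 = 0
Divide by 5: r² + 25 = 0
Roots: r = ±5i (complex conjugates)
General solution: y = C₁cos(5x) + C₂sin(5x)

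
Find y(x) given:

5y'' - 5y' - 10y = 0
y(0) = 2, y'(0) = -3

General solution: y = C₁e^(2x) + C₂e^(-x)
Applying ICs: C₁ = -1/3, C₂ = 7/3
Particular solution: y = -(1/3)e^(2x) + (7/3)e^(-x)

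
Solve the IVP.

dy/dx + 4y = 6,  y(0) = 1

General solution: y = 3/2 + Ce^(-4x)
Applying y(0) = 1: C = 1 - 3/2 = -1/2
Particular solution: y = 3/2 - (1/2)e^(-4x)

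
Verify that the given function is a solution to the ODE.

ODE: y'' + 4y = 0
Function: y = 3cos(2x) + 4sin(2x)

Verification:
y'' = -12cos(2x) - 16sin(2x)
y'' + 4y = 0 ✓

Yes, it is a solution.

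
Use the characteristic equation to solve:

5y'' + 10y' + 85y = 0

Characteristic equation: 5r² + 10r + 85 = 0
Divide by 5: r² + 2r + 17 = 0
Roots: r = -1 ± 4i (complex conjugates)
General solution: y = e^(-x)(C₁cos(4x) + C₂sin(4x))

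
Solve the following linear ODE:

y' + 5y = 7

Using integrating factor method:

General solution: y = 7/5 + Ce^(-5x)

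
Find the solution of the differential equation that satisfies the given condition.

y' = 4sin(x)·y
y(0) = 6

General solution: y = Ce^(-4cos(x))
Applying IC y(0) = 6:
Particular solution: y = 6e^(4(1-cos(x)))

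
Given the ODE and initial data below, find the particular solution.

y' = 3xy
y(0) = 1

General solution: y = Ce^(3x²/2)
Applying IC y(0) = 1:
Particular solution: y = e^(3x²/2)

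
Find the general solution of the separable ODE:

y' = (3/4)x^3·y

Separating variables and integrating:
ln|y| = 3x^4/16 + C

General solution: y = Ce^(3x^4/16)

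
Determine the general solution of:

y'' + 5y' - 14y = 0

Characteristic equation: r² + 5r - 14 = 0
Roots: r = 2, -7 (distinct real)
General solution: y = C₁e^(2x) + C₂e^(-7x)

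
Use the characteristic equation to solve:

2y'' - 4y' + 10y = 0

Characteristic equation: 2r² - 4r + 10 = 0
Divide by 2: r² - 2r + 5 = 0
Roots: r = 1 ± 2i (complex conjugates)
General solution: y = e^x(C₁cos(2x) + C₂sin(2x))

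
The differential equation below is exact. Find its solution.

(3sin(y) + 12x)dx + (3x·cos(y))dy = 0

Verify exactness: ∂M/∂y = ∂N/∂x ✓
Find F(x,y) such that ∂F/∂x = M, ∂F/∂y = N
Solution: 3x·sin(y) + 6x² = C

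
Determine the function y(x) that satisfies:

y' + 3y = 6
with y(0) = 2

General solution: y = 2 + Ce^(-3x)
Applying y(0) = 2: C = 2 - 2 = 0
Particular solution: y = 2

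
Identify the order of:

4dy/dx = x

The order is 1 (highest derivative is of order 1).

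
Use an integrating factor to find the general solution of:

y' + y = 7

Using integrating factor method:

General solution: y = 7 + Ce^(-x)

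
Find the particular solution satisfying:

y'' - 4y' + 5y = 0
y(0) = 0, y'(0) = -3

General solution: y = e^(2x)(C₁cos(x) + C₂sin(x))
Complex roots r = 2 ± i
Applying ICs: C₁ = 0, C₂ = -3
Particular solution: y = e^(2x)(-3sin(x))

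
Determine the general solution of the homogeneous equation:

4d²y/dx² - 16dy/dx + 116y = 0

Characteristic equation: 4r² - 16r + 116 = 0
Divide by 4: r² - 4r + 29 = 0
Roots: r = 2 ± 5i (complex conjugates)
General solution: y = e^(2x)(C₁cos(5x) + C₂sin(5x))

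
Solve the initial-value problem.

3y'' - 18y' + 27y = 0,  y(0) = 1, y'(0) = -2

General solution: y = (C₁ + C₂x)e^(3x)
Repeated root r = 3
Applying ICs: C₁ = 1, C₂ = -5
Particular solution: y = (1 - 5x)e^(3x)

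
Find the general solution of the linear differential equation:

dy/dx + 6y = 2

Using integrating factor method:

General solution: y = 1/3 + Ce^(-6x)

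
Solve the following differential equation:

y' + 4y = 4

Using integrating factor method:

General solution: y = 1 + Ce^(-4x)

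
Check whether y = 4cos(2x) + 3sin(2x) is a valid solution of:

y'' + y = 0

Verification:
y'' = -16cos(2x) - 12sin(2x)
y'' + y ≠ 0 (frequency mismatch: got 4 instead of 1)

No, it is not a solution.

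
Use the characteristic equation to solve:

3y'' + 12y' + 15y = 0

Characteristic equation: 3r² + 12r + 15 = 0
Divide by 3: r² + 4r + 5 = 0
Roots: r = -2 ± i (complex conjugates)
General solution: y = e^(-2x)(C₁cos(x) + C₂sin(x))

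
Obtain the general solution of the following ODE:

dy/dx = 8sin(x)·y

Separating variables and integrating:
ln|y| = -8cos(x) + C

General solution: y = Ce^(-8cos(x))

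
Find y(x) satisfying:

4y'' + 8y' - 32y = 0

Characteristic equation: 4r² + 8r - 32 = 0
Divide by 4: r² + 2r - 8 = 0
Roots: r = 2, -4 (distinct real)
General solution: y = C₁e^(2x) + C₂e^(-4x)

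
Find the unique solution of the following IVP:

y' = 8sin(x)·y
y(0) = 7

General solution: y = Ce^(-8cos(x))
Applying IC y(0) = 7:
Particular solution: y = 7e^(8(1-cos(x)))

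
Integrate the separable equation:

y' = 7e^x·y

Separating variables and integrating:
ln|y| = 7e^x + C

General solution: y = Ce^(7e^x)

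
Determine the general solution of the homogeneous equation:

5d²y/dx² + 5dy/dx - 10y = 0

Characteristic equation: 5r² + 5r - 10 = 0
Divide by 5: r² + r - 2 = 0
Roots: r = 1, -2 (distinct real)
General solution: y = C₁e^x + C₂e^(-2x)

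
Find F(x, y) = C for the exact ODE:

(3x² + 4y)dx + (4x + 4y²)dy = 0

Verify exactness: ∂M/∂y = ∂N/∂x ✓
Find F(x,y) such that ∂F/∂x = M, ∂F/∂y = N
Solution: x³ + 4xy + 4y³/3 = C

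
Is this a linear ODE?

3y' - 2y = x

Yes. Linear (y and its derivatives appear to the first power only, no products of y terms)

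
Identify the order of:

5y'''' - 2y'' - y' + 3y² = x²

The order is 4 (highest derivative is of order 4).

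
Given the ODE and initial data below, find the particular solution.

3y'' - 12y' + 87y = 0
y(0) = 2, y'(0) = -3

General solution: y = e^(2x)(C₁cos(5x) + C₂sin(5x))
Complex roots r = 2 ± 5i
Applying ICs: C₁ = 2, C₂ = -7/5
Particular solution: y = e^(2x)(2cos(5x) - (7/5)sin(5x))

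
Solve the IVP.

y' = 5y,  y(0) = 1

General solution: y = Ce^(5x)
Applying IC y(0) = 1:
Particular solution: y = e^(5x)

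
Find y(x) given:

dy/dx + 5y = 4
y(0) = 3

General solution: y = 4/5 + Ce^(-5x)
Applying y(0) = 3: C = 3 - 4/5 = 11/5
Particular solution: y = 4/5 + (11/5)e^(-5x)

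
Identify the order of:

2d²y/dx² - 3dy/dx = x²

The order is 2 (highest derivative is of order 2).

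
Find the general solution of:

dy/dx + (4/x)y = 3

Using integrating factor method:

General solution: y = (3/5)x + Cx^(-4)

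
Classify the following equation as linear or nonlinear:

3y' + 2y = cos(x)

Linear (y and its derivatives appear to the first power only, no products of y terms)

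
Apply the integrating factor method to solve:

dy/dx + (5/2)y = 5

Using integrating factor method:

General solution: y = 2 + Ce^(-5x/2)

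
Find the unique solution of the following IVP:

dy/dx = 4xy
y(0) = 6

General solution: y = Ce^(2x²)
Applying IC y(0) = 6:
Particular solution: y = 6e^(2x²)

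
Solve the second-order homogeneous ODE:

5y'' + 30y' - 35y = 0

Characteristic equation: 5r² + 30r - 35 = 0
Divide by 5: r² + 6r - 7 = 0
Roots: r = 1, -7 (distinct real)
General solution: y = C₁e^x + C₂e^(-7x)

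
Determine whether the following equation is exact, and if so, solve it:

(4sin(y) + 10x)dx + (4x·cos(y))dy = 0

Verify exactness: ∂M/∂y = ∂N/∂x ✓
Find F(x,y) such that ∂F/∂x = M, ∂F/∂y = N
Solution: 4x·sin(y) + 5x² = C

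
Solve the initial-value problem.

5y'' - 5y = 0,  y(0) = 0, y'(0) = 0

General solution: y = C₁e^x + C₂e^(-x)
Applying ICs: C₁ = 0, C₂ = 0
Particular solution: y = 0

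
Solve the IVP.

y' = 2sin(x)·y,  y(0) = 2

General solution: y = Ce^(-2cos(x))
Applying IC y(0) = 2:
Particular solution: y = 2e^(2(1-cos(x)))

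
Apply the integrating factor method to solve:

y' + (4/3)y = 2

Using integrating factor method:

General solution: y = 3/2 + Ce^(-4x/3)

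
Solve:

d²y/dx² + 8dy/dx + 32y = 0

Characteristic equation: r² + 8r + 32 = 0
Roots: r = -4 ± 4i (complex conjugates)
General solution: y = e^(-4x)(C₁cos(4x) + C₂sin(4x))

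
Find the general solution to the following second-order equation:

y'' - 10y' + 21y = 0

Characteristic equation: r² - 10r + 21 = 0
Roots: r = 3, 7 (distinct real)
General solution: y = C₁e^(3x) + C₂e^(7x)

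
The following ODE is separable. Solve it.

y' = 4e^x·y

Separating variables and integrating:
ln|y| = 4e^x + C

General solution: y = Ce^(4e^x)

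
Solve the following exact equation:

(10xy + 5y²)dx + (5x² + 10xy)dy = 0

Verify exactness: ∂M/∂y = ∂N/∂x ✓
Find F(x,y) such that ∂F/∂x = M, ∂F/∂y = N
Solution: 5x²y + 5xy² = C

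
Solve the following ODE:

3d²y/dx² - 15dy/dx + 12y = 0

Characteristic equation: 3r² - 15r + 12 = 0
Divide by 3: r² - 5r + 4 = 0
Roots: r = 4, 1 (distinct real)
General solution: y = C₁e^(4x) + C₂e^x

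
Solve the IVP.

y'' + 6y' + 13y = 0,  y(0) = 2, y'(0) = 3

General solution: y = e^(-3x)(C₁cos(2x) + C₂sin(2x))
Complex roots r = -3 ± 2i
Applying ICs: C₁ = 2, C₂ = 9/2
Particular solution: y = e^(-3x)(2cos(2x) + (9/2)sin(2x))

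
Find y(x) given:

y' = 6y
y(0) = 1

General solution: y = Ce^(6x)
Applying IC y(0) = 1:
Particular solution: y = e^(6x)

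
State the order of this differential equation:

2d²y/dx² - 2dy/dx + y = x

The order is 2 (highest derivative is of order 2).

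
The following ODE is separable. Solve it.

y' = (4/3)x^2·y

Separating variables and integrating:
ln|y| = 4x^3/9 + C

General solution: y = Ce^(4x^3/9)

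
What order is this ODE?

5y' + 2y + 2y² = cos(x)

The order is 1 (highest derivative is of order 1).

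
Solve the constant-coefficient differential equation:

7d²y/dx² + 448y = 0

Characteristic equation: 7r² + 448 = 0
Divide by 7: r² + 64 = 0
Roots: r = ±8i (complex conjugates)
General solution: y = C₁cos(8x) + C₂sin(8x)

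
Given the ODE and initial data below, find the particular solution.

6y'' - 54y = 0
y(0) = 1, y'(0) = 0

General solution: y = C₁e^(3x) + C₂e^(-3x)
Applying ICs: C₁ = 1/2, C₂ = 1/2
Particular solution: y = (1/2)e^(3x) + (1/2)e^(-3x)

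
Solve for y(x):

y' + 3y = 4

Using integrating factor method:

General solution: y = 4/3 + Ce^(-3x)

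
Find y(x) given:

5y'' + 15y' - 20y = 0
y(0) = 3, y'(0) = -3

General solution: y = C₁e^x + C₂e^(-4x)
Applying ICs: C₁ = 9/5, C₂ = 6/5
Particular solution: y = (9/5)e^x + (6/5)e^(-4x)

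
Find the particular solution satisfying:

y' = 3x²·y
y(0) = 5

General solution: y = Ce^(x³)
Applying IC y(0) = 5:
Particular solution: y = 5e^(x³)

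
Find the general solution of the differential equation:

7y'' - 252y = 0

Characteristic equation: 7r² - 252 = 0
Divide by 7: r² - 36 = 0
Roots: r = 6, -6 (distinct real)
General solution: y = C₁e^(6x) + C₂e^(-6x)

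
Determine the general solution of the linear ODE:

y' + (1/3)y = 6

Using integrating factor method:

General solution: y = 18 + Ce^(-x/3)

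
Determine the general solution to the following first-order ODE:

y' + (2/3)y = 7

Using integrating factor method:

General solution: y = 21/2 + Ce^(-2x/3)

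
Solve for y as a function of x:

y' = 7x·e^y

Separating variables and integrating:
-e^(-y) = 7x²/2 + C

General solution: y = -ln(C - 7x²/2)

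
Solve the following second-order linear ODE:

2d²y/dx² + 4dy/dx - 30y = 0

Characteristic equation: 2r² + 4r - 30 = 0
Divide by 2: r² + 2r - 15 = 0
Roots: r = 3, -5 (distinct real)
General solution: y = C₁e^(3x) + C₂e^(-5x)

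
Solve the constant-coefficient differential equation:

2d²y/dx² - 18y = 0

Characteristic equation: 2r² - 18 = 0
Divide by 2: r² - 9 = 0
Roots: r = 3, -3 (distinct real)
General solution: y = C₁e^(3x) + C₂e^(-3x)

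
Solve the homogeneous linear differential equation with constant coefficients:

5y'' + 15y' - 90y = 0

Characteristic equation: 5r² + 15r - 90 = 0
Divide by 5: r² + 3r - 18 = 0
Roots: r = 3, -6 (distinct real)
General solution: y = C₁e^(3x) + C₂e^(-6x)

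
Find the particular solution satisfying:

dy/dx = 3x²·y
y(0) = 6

General solution: y = Ce^(x³)
Applying IC y(0) = 6:
Particular solution: y = 6e^(x³)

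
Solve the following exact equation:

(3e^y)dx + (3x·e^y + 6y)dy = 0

Verify exactness: ∂M/∂y = ∂N/∂x ✓
Find F(x,y) such that ∂F/∂x = M, ∂F/∂y = N
Solution: 3x·e^y + 3y² = C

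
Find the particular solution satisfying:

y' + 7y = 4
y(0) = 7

General solution: y = 4/7 + Ce^(-7x)
Applying y(0) = 7: C = 7 - 4/7 = 45/7
Particular solution: y = 4/7 + (45/7)e^(-7x)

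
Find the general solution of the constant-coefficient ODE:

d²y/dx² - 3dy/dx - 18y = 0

Characteristic equation: r² - 3r - 18 = 0
Roots: r = 6, -3 (distinct real)
General solution: y = C₁e^(6x) + C₂e^(-3x)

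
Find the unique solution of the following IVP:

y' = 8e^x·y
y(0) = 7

General solution: y = Ce^(8e^x)
Applying IC y(0) = 7:
Particular solution: y = 7e^(8(e^x - 1))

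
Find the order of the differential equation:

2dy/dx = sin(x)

The order is 1 (highest derivative is of order 1).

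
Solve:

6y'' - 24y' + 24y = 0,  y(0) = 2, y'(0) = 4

General solution: y = (C₁ + C₂x)e^(2x)
Repeated root r = 2
Applying ICs: C₁ = 2, C₂ = 0
Particular solution: y = 2e^(2x)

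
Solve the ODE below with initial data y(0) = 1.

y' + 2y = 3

General solution: y = 3/2 + Ce^(-2x)
Applying y(0) = 1: C = 1 - 3/2 = -1/2
Particular solution: y = 3/2 - (1/2)e^(-2x)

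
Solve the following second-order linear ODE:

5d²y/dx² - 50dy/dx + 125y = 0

Characteristic equation: 5r² - 50r + 125 = 0
Divide by 5: r² - 10r + 25 = 0
Factored: (r - 5)² = 0
Repeated root: r = 5
General solution: y = (C₁ + C₂x)e^(5x)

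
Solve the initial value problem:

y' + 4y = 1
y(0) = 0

General solution: y = 1/4 + Ce^(-4x)
Applying y(0) = 0: C = 0 - 1/4 = -1/4
Particular solution: y = 1/4 - (1/4)e^(-4x)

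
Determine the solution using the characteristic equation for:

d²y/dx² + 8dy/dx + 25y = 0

Characteristic equation: r² + 8r + 25 = 0
Roots: r = -4 ± 3i (complex conjugates)
General solution: y = e^(-4x)(C₁cos(3x) + C₂sin(3x))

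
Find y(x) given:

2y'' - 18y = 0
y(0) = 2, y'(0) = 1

General solution: y = C₁e^(3x) + C₂e^(-3x)
Applying ICs: C₁ = 7/6, C₂ = 5/6
Particular solution: y = (7/6)e^(3x) + (5/6)e^(-3x)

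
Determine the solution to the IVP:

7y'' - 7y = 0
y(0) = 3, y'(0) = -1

General solution: y = C₁e^x + C₂e^(-x)
Applying ICs: C₁ = 1, C₂ = 2
Particular solution: y = e^x + 2e^(-x)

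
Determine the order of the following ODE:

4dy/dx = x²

The order is 1 (highest derivative is of order 1).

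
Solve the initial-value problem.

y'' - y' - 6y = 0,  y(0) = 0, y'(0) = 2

General solution: y = C₁e^(3x) + C₂e^(-2x)
Applying ICs: C₁ = 2/5, C₂ = -2/5
Particular solution: y = (2/5)e^(3x) - (2/5)e^(-2x)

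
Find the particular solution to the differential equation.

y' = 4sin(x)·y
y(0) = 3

General solution: y = Ce^(-4cos(x))
Applying IC y(0) = 3:
Particular solution: y = 3e^(4(1-cos(x)))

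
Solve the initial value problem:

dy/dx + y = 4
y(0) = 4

General solution: y = 4 + Ce^(-x)
Applying y(0) = 4: C = 4 - 4 = 0
Particular solution: y = 4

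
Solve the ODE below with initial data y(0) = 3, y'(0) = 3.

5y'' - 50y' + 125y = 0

General solution: y = (C₁ + C₂x)e^(5x)
Repeated root r = 5
Applying ICs: C₁ = 3, C₂ = -12
Particular solution: y = (3 - 12x)e^(5x)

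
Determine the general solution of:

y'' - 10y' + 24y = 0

Characteristic equation: r² - 10r + 24 = 0
Roots: r = 4, 6 (distinct real)
General solution: y = C₁e^(4x) + C₂e^(6x)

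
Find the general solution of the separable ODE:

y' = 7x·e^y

Separating variables and integrating:
-e^(-y) = 7x²/2 + C

General solution: y = -ln(C - 7x²/2)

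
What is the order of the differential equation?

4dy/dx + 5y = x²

The order is 1 (highest derivative is of order 1).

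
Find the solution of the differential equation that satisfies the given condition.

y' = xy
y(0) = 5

General solution: y = Ce^(x²/2)
Applying IC y(0) = 5:
Particular solution: y = 5e^(x²/2)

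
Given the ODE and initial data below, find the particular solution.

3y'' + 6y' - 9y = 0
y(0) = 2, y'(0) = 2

General solution: y = C₁e^x + C₂e^(-3x)
Applying ICs: C₁ = 2, C₂ = 0
Particular solution: y = 2e^x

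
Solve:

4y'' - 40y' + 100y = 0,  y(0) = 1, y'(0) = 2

General solution: y = (C₁ + C₂x)e^(5x)
Repeated root r = 5
Applying ICs: C₁ = 1, C₂ = -3
Particular solution: y = (1 - 3x)e^(5x)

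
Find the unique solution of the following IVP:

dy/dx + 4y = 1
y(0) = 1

General solution: y = 1/4 + Ce^(-4x)
Applying y(0) = 1: C = 1 - 1/4 = 3/4
Particular solution: y = 1/4 + (3/4)e^(-4x)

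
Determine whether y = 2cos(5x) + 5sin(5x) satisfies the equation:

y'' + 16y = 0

Verification:
y'' = -50cos(5x) - 125sin(5x)
y'' + 16y ≠ 0 (frequency mismatch: got 25 instead of 16)

No, it is not a solution.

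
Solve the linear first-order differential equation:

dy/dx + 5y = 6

Using integrating factor method:

General solution: y = 6/5 + Ce^(-5x)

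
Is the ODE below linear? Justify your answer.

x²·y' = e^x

Yes. Linear (y and its derivatives appear to the first power only, no products of y terms)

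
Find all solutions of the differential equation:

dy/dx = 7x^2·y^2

Separating variables and integrating:
-1/y = 7x^3/3 + C

General solution: y^-1 = (-7/3)x^3 + C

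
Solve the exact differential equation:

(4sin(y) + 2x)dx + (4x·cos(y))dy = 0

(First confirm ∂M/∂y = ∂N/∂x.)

Verify exactness: ∂M/∂y = ∂N/∂x ✓
Find F(x,y) such that ∂F/∂x = M, ∂F/∂y = N
Solution: 4x·sin(y) + x² = C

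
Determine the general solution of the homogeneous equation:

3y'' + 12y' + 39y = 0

Characteristic equation: 3r² + 12r + 39 = 0
Divide by 3: r² + 4r + 13 = 0
Roots: r = -2 ± 3i (complex conjugates)
General solution: y = e^(-2x)(C₁cos(3x) + C₂sin(3x))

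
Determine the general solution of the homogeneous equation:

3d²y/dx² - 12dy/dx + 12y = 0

Characteristic equation: 3r² - 12r + 12 = 0
Divide by 3: r² - 4r + 4 = 0
Factored: (r - 2)² = 0
Repeated root: r = 2
General solution: y = (C₁ + C₂x)e^(2x)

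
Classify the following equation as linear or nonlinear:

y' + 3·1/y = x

Nonlinear (1/y term)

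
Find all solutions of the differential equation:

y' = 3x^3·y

Separating variables and integrating:
ln|y| = 3x^4/4 + C

General solution: y = Ce^(3x^4/4)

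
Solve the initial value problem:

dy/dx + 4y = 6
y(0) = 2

General solution: y = 3/2 + Ce^(-4x)
Applying y(0) = 2: C = 2 - 3/2 = 1/2
Particular solution: y = 3/2 + (1/2)e^(-4x)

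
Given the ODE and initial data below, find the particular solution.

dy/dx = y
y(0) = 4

General solution: y = Ce^x
Applying IC y(0) = 4:
Particular solution: y = 4e^x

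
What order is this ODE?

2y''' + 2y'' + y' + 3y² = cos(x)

The order is 3 (highest derivative is of order 3).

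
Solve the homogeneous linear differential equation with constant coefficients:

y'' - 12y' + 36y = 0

Characteristic equation: r² - 12r + 36 = 0
Factored: (r - 6)² = 0
Repeated root: r = 6
General solution: y = (C₁ + C₂x)e^(6x)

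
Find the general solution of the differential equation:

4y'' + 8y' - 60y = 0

Characteristic equation: 4r² + 8r - 60 = 0
Divide by 4: r² + 2r - 15 = 0
Roots: r = 3, -5 (distinct real)
General solution: y = C₁e^(3x) + C₂e^(-5x)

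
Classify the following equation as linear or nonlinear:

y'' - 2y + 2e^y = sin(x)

Nonlinear (e^y is nonlinear in y)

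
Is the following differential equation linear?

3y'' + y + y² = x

No. Nonlinear (y² term)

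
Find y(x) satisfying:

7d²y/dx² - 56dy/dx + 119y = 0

Characteristic equation: 7r² - 56r + 119 = 0
Divide by 7: r² - 8r + 17 = 0
Roots: r = 4 ± i (complex conjugates)
General solution: y = e^(4x)(C₁cos(x) + C₂sin(x))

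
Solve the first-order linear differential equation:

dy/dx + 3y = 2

Using integrating factor method:

General solution: y = 2/3 + Ce^(-3x)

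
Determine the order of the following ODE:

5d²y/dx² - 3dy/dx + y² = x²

The order is 2 (highest derivative is of order 2).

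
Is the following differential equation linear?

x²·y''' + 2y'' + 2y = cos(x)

Yes. Linear (y and its derivatives appear to the first power only, no products of y terms)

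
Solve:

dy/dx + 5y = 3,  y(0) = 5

General solution: y = 3/5 + Ce^(-5x)
Applying y(0) = 5: C = 5 - 3/5 = 22/5
Particular solution: y = 3/5 + (22/5)e^(-5x)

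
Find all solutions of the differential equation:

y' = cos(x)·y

Separating variables and integrating:
ln|y| = sin(x) + C

General solution: y = Ce^(sin(x))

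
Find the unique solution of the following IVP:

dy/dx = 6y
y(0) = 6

General solution: y = Ce^(6x)
Applying IC y(0) = 6:
Particular solution: y = 6e^(6x)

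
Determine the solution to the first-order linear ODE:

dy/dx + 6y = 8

Using integrating factor method:

General solution: y = 4/3 + Ce^(-6x)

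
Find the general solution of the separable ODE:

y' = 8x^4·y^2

Separating variables and integrating:
-1/y = 8x^5/5 + C

General solution: y^-1 = (-8/5)x^5 + C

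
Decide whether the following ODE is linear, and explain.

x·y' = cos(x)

Linear (y and its derivatives appear to the first power only, no products of y terms)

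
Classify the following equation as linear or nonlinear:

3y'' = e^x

Linear (y and its derivatives appear to the first power only, no products of y terms)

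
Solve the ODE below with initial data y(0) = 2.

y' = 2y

General solution: y = Ce^(2x)
Applying IC y(0) = 2:
Particular solution: y = 2e^(2x)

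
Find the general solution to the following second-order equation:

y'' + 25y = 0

Characteristic equation: r² + 25 = 0
Roots: r = ±5i (complex conjugates)
General solution: y = C₁cos(5x) + C₂sin(5x)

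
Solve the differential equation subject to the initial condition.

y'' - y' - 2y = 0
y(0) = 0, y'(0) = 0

General solution: y = C₁e^(2x) + C₂e^(-x)
Applying ICs: C₁ = 0, C₂ = 0
Particular solution: y = 0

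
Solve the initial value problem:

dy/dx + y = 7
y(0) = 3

General solution: y = 7 + Ce^(-x)
Applying y(0) = 3: C = 3 - 7 = -4
Particular solution: y = 7 - 4e^(-x)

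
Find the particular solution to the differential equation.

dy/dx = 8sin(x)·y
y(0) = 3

General solution: y = Ce^(-8cos(x))
Applying IC y(0) = 3:
Particular solution: y = 3e^(8(1-cos(x)))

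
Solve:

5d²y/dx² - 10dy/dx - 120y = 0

Characteristic equation: 5r² - 10r - 120 = 0
Divide by 5: r² - 2r - 24 = 0
Roots: r = 6, -4 (distinct real)
General solution: y = C₁e^(6x) + C₂e^(-4x)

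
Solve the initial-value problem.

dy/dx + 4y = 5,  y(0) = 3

General solution: y = 5/4 + Ce^(-4x)
Applying y(0) = 3: C = 3 - 5/4 = 7/4
Particular solution: y = 5/4 + (7/4)e^(-4x)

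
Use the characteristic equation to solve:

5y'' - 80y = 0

Characteristic equation: 5r² - 80 = 0
Divide by 5: r² - 16 = 0
Roots: r = 4, -4 (distinct real)
General solution: y = C₁e^(4x) + C₂e^(-4x)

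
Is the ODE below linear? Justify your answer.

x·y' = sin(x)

Yes. Linear (y and its derivatives appear to the first power only, no products of y terms)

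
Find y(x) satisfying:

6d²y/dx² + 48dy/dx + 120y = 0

Characteristic equation: 6r² + 48r + 120 = 0
Divide by 6: r² + 8r + 20 = 0
Roots: r = -4 ± 2i (complex conjugates)
General solution: y = e^(-4x)(C₁cos(2x) + C₂sin(2x))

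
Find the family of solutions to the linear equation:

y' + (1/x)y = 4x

Using integrating factor method:

General solution: y = (4/3)x^2 + C/x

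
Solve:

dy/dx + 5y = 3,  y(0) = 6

General solution: y = 3/5 + Ce^(-5x)
Applying y(0) = 6: C = 6 - 3/5 = 27/5
Particular solution: y = 3/5 + (27/5)e^(-5x)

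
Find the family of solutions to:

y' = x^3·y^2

Separating variables and integrating:
-1/y = x^4/4 + C

General solution: y^-1 = (-1/4)x^4 + C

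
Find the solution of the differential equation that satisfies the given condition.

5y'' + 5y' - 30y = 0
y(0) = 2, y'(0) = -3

General solution: y = C₁e^(2x) + C₂e^(-3x)
Applying ICs: C₁ = 3/5, C₂ = 7/5
Particular solution: y = (3/5)e^(2x) + (7/5)e^(-3x)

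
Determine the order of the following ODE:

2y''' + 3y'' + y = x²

The order is 3 (highest derivative is of order 3).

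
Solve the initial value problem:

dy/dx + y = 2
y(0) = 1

General solution: y = 2 + Ce^(-x)
Applying y(0) = 1: C = 1 - 2 = -1
Particular solution: y = 2 - e^(-x)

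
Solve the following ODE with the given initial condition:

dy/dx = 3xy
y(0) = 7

General solution: y = Ce^(3x²/2)
Applying IC y(0) = 7:
Particular solution: y = 7e^(3x²/2)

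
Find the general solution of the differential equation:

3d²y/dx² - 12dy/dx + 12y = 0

Characteristic equation: 3r² - 12r + 12 = 0
Divide by 3: r² - 4r + 4 = 0
Factored: (r - 2)² = 0
Repeated root: r = 2
General solution: y = (C₁ + C₂x)e^(2x)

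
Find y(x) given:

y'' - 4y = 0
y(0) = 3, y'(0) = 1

General solution: y = C₁e^(2x) + C₂e^(-2x)
Applying ICs: C₁ = 7/4, C₂ = 5/4
Particular solution: y = (7/4)e^(2x) + (5/4)e^(-2x)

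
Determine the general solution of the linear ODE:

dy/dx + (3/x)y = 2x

Using integrating factor method:

General solution: y = (2/5)x^2 + Cx^(-3)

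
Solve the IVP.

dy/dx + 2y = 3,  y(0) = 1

General solution: y = 3/2 + Ce^(-2x)
Applying y(0) = 1: C = 1 - 3/2 = -1/2
Particular solution: y = 3/2 - (1/2)e^(-2x)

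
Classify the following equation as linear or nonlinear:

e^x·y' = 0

Linear (y and its derivatives appear to the first power only, no products of y terms)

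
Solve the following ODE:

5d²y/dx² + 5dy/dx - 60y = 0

Characteristic equation: 5r² + 5r - 60 = 0
Divide by 5: r² + r - 12 = 0
Roots: r = 3, -4 (distinct real)
General solution: y = C₁e^(3x) + C₂e^(-4x)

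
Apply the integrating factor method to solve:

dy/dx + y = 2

Using integrating factor method:

General solution: y = 2 + Ce^(-x)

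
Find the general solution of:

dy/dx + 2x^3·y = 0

Using integrating factor method:

General solution: y = Ce^(-x^4/2)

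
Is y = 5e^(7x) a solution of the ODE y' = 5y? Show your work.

Verification:
y = 5e^(7x)
y' = 35e^(7x)
But 5y = 25e^(7x)
y' ≠ 5y — the derivative does not match

No, it is not a solution.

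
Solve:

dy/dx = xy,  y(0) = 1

General solution: y = Ce^(x²/2)
Applying IC y(0) = 1:
Particular solution: y = e^(x²/2)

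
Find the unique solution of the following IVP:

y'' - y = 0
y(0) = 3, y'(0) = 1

General solution: y = C₁e^x + C₂e^(-x)
Applying ICs: C₁ = 2, C₂ = 1
Particular solution: y = 2e^x + e^(-x)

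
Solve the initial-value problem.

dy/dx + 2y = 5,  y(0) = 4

General solution: y = 5/2 + Ce^(-2x)
Applying y(0) = 4: C = 4 - 5/2 = 3/2
Particular solution: y = 5/2 + (3/2)e^(-2x)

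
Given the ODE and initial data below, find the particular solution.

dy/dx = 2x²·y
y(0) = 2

General solution: y = Ce^(2x³/3)
Applying IC y(0) = 2:
Particular solution: y = 2e^(2x³/3)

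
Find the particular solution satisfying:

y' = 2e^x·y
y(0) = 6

General solution: y = Ce^(2e^x)
Applying IC y(0) = 6:
Particular solution: y = 6e^(2(e^x - 1))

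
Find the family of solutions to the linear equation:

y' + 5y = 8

Using integrating factor method:

General solution: y = 8/5 + Ce^(-5x)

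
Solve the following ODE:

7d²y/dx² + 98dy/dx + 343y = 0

Characteristic equation: 7r² + 98r + 343 = 0
Divide by 7: r² + 14r + 49 = 0
Factored: (r + 7)² = 0
Repeated root: r = -7
General solution: y = (C₁ + C₂x)e^(-7x)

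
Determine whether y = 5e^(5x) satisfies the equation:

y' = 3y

Verification:
y = 5e^(5x)
y' = 25e^(5x)
But 3y = 15e^(5x)
y' ≠ 3y — the derivative does not match

No, it is not a solution.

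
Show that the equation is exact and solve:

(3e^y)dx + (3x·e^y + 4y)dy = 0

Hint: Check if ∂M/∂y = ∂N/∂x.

Verify exactness: ∂M/∂y = ∂N/∂x ✓
Find F(x,y) such that ∂F/∂x = M, ∂F/∂y = N
Solution: 3x·e^y + 2y² = C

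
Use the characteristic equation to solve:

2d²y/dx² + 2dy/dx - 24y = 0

Characteristic equation: 2r² + 2r - 24 = 0
Divide by 2: r² + r - 12 = 0
Roots: r = 3, -4 (distinct real)
General solution: y = C₁e^(3x) + C₂e^(-4x)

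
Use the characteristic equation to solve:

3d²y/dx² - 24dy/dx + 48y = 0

Characteristic equation: 3r² - 24r + 48 = 0
Divide by 3: r² - 8r + 16 = 0
Factored: (r - 4)² = 0
Repeated root: r = 4
General solution: y = (C₁ + C₂x)e^(4x)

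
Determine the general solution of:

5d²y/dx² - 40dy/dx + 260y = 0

Characteristic equation: 5r² - 40r + 260 = 0
Divide by 5: r² - 8r + 52 = 0
Roots: r = 4 ± 6i (complex conjugates)
General solution: y = e^(4x)(C₁cos(6x) + C₂sin(6x))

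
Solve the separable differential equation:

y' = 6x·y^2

Separating variables and integrating:
-1/y = 3x^2 + C

General solution: y^-1 = -3x^2 + C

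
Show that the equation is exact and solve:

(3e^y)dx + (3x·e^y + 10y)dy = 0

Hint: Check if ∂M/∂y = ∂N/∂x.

Verify exactness: ∂M/∂y = ∂N/∂x ✓
Find F(x,y) such that ∂F/∂x = M, ∂F/∂y = N
Solution: 3x·e^y + 5y² = C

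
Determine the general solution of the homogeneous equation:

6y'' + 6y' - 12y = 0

Characteristic equation: 6r² + 6r - 12 = 0
Divide by 6: r² + r - 2 = 0
Roots: r = 1, -2 (distinct real)
General solution: y = C₁e^x + C₂e^(-2x)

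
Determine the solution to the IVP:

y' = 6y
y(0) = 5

General solution: y = Ce^(6x)
Applying IC y(0) = 5:
Particular solution: y = 5e^(6x)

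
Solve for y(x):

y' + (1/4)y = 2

Using integrating factor method:

General solution: y = 8 + Ce^(-x/4)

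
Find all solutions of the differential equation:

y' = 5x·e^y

Separating variables and integrating:
-e^(-y) = 5x²/2 + C

General solution: y = -ln(C - 5x²/2)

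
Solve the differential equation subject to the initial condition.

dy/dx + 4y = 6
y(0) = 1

General solution: y = 3/2 + Ce^(-4x)
Applying y(0) = 1: C = 1 - 3/2 = -1/2
Particular solution: y = 3/2 - (1/2)e^(-4x)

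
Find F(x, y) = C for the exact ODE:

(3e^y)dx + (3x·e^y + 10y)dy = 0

Verify exactness: ∂M/∂y = ∂N/∂x ✓
Find F(x,y) such that ∂F/∂x = M, ∂F/∂y = N
Solution: 3x·e^y + 5y² = C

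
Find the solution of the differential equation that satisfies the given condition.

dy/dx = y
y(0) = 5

General solution: y = Ce^x
Applying IC y(0) = 5:
Particular solution: y = 5e^x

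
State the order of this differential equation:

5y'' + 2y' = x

The order is 2 (highest derivative is of order 2).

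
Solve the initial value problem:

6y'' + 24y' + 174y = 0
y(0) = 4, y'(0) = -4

General solution: y = e^(-2x)(C₁cos(5x) + C₂sin(5x))
Complex roots r = -2 ± 5i
Applying ICs: C₁ = 4, C₂ = 4/5
Particular solution: y = e^(-2x)(4cos(5x) + (4/5)sin(5x))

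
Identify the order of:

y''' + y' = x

The order is 3 (highest derivative is of order 3).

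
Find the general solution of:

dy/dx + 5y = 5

Using integrating factor method:

General solution: y = 1 + Ce^(-5x)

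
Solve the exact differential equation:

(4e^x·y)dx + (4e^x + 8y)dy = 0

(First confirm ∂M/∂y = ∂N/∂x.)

Verify exactness: ∂M/∂y = ∂N/∂x ✓
Find F(x,y) such that ∂F/∂x = M, ∂F/∂y = N
Solution: 4e^x·y + 4y² = C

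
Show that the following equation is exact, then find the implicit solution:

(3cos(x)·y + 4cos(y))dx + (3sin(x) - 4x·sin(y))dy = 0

Verify exactness: ∂M/∂y = ∂N/∂x ✓
Find F(x,y) such that ∂F/∂x = M, ∂F/∂y = N
Solution: 3sin(x)·y + 4x·cos(y) = C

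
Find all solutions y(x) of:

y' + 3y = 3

Using integrating factor method:

General solution: y = 1 + Ce^(-3x)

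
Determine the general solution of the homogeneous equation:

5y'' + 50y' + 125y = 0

Characteristic equation: 5r² + 50r + 125 = 0
Divide by 5: r² + 10r + 25 = 0
Factored: (r + 5)² = 0
Repeated root: r = -5
General solution: y = (C₁ + C₂x)e^(-5x)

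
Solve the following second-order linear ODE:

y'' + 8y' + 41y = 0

Characteristic equation: r² + 8r + 41 = 0
Roots: r = -4 ± 5i (complex conjugates)
General solution: y = e^(-4x)(C₁cos(5x) + C₂sin(5x))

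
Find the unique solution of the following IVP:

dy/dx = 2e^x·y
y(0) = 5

General solution: y = Ce^(2e^x)
Applying IC y(0) = 5:
Particular solution: y = 5e^(2(e^x - 1))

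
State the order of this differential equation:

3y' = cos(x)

The order is 1 (highest derivative is of order 1).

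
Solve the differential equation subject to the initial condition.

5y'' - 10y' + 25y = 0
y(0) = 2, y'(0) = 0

General solution: y = e^x(C₁cos(2x) + C₂sin(2x))
Complex roots r = 1 ± 2i
Applying ICs: C₁ = 2, C₂ = -1
Particular solution: y = e^x(2cos(2x) - sin(2x))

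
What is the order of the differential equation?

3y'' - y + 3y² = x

The order is 2 (highest derivative is of order 2).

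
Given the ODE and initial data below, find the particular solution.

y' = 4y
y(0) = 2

General solution: y = Ce^(4x)
Applying IC y(0) = 2:
Particular solution: y = 2e^(4x)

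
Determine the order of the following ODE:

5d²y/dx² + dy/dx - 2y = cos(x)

The order is 2 (highest derivative is of order 2).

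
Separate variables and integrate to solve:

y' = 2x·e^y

Separating variables and integrating:
-e^(-y) = x² + C

General solution: y = -ln(C - x²)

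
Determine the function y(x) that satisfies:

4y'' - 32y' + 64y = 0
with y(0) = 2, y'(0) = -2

General solution: y = (C₁ + C₂x)e^(4x)
Repeated root r = 4
Applying ICs: C₁ = 2, C₂ = -10
Particular solution: y = (2 - 10x)e^(4x)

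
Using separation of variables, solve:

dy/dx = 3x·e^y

Separating variables and integrating:
-e^(-y) = 3x²/2 + C

General solution: y = -ln(C - 3x²/2)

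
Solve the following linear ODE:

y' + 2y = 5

Using integrating factor method:

General solution: y = 5/2 + Ce^(-2x)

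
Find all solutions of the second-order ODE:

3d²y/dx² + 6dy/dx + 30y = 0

Characteristic equation: 3r² + 6r + 30 = 0
Divide by 3: r² + 2r + 10 = 0
Roots: r = -1 ± 3i (complex conjugates)
General solution: y = e^(-x)(C₁cos(3x) + C₂sin(3x))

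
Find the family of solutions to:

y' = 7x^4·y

Separating variables and integrating:
ln|y| = 7x^5/5 + C

General solution: y = Ce^(7x^5/5)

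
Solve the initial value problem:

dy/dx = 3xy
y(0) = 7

General solution: y = Ce^(3x²/2)
Applying IC y(0) = 7:
Particular solution: y = 7e^(3x²/2)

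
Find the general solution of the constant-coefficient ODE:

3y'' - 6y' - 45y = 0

Characteristic equation: 3r² - 6r - 45 = 0
Divide by 3: r² - 2r - 15 = 0
Roots: r = 5, -3 (distinct real)
General solution: y = C₁e^(5x) + C₂e^(-3x)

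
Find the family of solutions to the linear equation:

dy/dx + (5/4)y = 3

Using integrating factor method:

General solution: y = 12/5 + Ce^(-5x/4)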